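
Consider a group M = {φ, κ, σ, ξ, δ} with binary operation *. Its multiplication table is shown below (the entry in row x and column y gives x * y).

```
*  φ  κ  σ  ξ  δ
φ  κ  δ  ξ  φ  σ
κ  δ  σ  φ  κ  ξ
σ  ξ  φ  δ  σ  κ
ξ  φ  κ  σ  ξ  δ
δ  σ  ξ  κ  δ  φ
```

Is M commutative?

Check whether the table is symmetric across its main diagonal.
Every entry (row x, col y) equals the entry (row y, col x), so M is abelian.

Yes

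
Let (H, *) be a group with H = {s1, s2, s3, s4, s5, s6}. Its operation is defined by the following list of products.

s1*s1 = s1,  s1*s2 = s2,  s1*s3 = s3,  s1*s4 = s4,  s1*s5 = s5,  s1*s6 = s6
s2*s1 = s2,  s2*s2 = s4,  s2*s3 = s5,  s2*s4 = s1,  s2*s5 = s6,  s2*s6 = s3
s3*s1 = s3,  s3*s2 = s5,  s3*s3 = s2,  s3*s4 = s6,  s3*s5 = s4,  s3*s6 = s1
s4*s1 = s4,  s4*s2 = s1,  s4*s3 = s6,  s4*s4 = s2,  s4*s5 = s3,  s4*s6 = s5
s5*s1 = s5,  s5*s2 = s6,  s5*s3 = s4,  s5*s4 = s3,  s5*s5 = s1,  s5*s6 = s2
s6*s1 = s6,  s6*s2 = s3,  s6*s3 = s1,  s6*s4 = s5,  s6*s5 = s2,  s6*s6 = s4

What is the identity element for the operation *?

s1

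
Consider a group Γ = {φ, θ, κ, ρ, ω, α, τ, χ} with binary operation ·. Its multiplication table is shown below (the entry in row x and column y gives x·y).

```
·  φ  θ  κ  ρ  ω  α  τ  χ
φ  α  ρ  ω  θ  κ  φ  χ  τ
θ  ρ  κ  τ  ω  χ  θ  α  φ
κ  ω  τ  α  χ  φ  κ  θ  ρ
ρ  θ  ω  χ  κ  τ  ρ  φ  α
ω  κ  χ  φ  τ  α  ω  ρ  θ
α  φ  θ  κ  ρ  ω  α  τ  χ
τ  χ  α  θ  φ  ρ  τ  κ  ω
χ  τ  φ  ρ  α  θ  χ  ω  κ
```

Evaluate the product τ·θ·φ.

τ·θ = α
α·φ = φ
(Structurally, Γ here is isomorphic to Z_2 x Z_4.)

φ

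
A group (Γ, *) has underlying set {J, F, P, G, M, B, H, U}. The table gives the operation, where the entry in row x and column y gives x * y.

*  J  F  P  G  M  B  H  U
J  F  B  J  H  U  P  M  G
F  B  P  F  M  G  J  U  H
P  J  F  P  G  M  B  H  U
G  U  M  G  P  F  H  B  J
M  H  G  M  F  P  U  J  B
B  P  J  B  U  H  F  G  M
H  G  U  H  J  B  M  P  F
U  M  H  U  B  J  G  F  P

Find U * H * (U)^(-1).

H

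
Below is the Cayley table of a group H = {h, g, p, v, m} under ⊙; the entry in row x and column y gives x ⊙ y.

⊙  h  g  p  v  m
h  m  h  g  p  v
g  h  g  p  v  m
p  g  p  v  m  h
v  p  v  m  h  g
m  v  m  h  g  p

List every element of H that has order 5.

{h, m, p, v}

Identity is g. Compute the order of each non-identity element by repeated multiplication:
  h: h → m → v → p → g  (order 5)
  p: p → v → m → h → g  (order 5)
  v: v → h → p → m → g  (order 5)
  m: m → p → h → v → g  (order 5)
Elements of order 5: {h, m, p, v}.
(Structurally, H here is isomorphic to the cyclic group Z_5.)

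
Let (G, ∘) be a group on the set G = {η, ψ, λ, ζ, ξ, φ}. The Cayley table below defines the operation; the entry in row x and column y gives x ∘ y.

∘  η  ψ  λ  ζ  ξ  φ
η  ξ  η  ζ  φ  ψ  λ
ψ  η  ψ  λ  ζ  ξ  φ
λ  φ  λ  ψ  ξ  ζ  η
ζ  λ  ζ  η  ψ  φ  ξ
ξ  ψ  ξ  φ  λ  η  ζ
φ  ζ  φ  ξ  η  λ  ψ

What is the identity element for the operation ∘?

The identity e satisfies e ∘ x = x for all x, so its row in the table reproduces the column headers.
Row ψ reads: η, ψ, λ, ζ, ξ, φ — exactly the header order. So ψ is the identity.

ψ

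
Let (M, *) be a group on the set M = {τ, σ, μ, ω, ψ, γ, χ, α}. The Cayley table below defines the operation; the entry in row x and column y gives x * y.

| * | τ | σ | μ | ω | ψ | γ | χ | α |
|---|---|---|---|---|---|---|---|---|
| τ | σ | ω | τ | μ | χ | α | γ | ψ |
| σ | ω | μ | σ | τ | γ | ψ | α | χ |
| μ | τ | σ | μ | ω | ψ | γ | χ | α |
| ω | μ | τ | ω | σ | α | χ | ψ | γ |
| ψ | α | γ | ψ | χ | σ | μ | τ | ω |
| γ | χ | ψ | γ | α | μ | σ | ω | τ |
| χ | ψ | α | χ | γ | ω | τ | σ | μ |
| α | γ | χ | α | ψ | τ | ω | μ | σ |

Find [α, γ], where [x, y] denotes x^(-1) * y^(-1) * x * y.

σ

Identity is μ; from the table α^(-1) = χ and γ^(-1) = ψ.
χ * ψ = ω
ω * α = γ
γ * γ = σ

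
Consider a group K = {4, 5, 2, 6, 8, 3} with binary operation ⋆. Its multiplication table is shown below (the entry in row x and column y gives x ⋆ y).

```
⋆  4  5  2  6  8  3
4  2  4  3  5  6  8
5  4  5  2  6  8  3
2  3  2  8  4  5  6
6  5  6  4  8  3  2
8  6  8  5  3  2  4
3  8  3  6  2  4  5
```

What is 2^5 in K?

8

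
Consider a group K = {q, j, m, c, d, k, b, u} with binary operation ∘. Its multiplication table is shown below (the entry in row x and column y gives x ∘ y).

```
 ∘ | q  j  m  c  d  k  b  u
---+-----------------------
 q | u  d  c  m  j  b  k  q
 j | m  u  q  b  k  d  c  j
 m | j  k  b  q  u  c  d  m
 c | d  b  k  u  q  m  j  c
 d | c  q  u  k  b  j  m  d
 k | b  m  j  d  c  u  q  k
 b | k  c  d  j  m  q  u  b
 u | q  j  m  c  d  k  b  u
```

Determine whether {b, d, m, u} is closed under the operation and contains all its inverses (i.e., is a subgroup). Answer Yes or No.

{b, d, m, u} contains the identity u.
Checking products: every product of two elements of {b, d, m, u} (read from the table) lies in {b, d, m, u}, so the set is closed.
In a finite group, a nonempty closed subset is a subgroup. So {b, d, m, u} ≤ K.

Yes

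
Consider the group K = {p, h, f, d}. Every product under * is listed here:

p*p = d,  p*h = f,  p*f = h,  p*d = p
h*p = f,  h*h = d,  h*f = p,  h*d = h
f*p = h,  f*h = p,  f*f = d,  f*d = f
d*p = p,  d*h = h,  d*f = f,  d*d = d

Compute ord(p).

2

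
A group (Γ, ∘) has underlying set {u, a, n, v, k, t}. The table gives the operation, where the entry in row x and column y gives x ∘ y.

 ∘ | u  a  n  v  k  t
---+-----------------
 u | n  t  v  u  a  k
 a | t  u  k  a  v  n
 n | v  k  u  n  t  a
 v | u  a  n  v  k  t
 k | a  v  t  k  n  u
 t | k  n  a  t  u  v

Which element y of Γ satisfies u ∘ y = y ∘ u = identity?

n

First locate the identity: row v matches the header, so v is the identity.
Scan row u for v: u ∘ n = v. Hence u^(-1) = n.
(Structurally, Γ here is isomorphic to the cyclic group Z_6.)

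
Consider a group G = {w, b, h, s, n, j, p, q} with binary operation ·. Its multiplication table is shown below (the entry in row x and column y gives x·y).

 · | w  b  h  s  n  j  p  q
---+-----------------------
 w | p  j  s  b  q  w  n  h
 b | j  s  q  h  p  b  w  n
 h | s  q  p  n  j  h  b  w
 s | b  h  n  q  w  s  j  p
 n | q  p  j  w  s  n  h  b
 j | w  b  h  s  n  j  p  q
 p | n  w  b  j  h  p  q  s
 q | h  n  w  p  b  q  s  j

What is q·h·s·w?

j

q·h = w
w·s = b
b·w = j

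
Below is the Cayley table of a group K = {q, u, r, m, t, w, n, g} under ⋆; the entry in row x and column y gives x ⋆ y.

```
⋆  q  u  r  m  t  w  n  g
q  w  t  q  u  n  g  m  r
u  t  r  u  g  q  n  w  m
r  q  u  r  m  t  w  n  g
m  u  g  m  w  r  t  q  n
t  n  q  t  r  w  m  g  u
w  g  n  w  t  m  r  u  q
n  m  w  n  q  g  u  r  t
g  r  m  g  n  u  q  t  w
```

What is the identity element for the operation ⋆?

The identity e satisfies e ⋆ x = x for all x, so its row in the table reproduces the column headers.
Row r reads: q, u, r, m, t, w, n, g — exactly the header order. So r is the identity.

r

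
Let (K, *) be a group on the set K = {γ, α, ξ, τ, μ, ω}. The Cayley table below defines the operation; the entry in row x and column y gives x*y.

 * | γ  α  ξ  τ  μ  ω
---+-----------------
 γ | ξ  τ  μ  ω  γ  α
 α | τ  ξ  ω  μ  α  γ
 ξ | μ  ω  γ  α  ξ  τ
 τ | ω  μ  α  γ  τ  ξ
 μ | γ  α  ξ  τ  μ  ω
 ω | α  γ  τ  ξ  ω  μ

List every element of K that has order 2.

{ω}

Identity is μ. Compute the order of each non-identity element by repeated multiplication:
  γ: γ → ξ → μ  (order 3)
  α: α → ξ → ω → γ → τ → μ  (order 6)
  ξ: ξ → γ → μ  (order 3)
  τ: τ → γ → ω → ξ → α → μ  (order 6)
  ω: ω → μ  (order 2)
Elements of order 2: {ω}.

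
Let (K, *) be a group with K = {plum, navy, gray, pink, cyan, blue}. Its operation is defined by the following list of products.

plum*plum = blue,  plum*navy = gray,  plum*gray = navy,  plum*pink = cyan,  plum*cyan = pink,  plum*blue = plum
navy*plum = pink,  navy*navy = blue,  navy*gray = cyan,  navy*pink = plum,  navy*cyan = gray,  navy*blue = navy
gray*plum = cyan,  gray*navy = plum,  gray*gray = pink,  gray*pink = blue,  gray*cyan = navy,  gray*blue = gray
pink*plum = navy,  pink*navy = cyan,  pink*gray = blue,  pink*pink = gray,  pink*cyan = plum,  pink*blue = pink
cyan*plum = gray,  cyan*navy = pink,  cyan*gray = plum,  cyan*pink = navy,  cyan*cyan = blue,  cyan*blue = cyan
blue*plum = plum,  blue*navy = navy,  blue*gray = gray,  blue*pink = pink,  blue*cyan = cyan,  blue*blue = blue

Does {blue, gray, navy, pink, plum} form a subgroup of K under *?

pink * navy = cyan, which is not in {blue, gray, navy, pink, plum}.
The subset is not closed under *, so it is not a subgroup.

No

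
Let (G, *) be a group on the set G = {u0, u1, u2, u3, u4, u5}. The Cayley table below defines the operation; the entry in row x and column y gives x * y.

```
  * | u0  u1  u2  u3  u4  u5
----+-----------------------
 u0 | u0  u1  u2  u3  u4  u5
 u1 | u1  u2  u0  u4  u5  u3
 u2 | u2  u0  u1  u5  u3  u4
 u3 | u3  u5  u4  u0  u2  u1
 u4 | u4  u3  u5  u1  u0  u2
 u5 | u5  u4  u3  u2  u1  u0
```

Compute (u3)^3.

u3

u3^1 = u3
u3^2 = u3 * u3 = u0
u3^3 = u0 * u3 = u3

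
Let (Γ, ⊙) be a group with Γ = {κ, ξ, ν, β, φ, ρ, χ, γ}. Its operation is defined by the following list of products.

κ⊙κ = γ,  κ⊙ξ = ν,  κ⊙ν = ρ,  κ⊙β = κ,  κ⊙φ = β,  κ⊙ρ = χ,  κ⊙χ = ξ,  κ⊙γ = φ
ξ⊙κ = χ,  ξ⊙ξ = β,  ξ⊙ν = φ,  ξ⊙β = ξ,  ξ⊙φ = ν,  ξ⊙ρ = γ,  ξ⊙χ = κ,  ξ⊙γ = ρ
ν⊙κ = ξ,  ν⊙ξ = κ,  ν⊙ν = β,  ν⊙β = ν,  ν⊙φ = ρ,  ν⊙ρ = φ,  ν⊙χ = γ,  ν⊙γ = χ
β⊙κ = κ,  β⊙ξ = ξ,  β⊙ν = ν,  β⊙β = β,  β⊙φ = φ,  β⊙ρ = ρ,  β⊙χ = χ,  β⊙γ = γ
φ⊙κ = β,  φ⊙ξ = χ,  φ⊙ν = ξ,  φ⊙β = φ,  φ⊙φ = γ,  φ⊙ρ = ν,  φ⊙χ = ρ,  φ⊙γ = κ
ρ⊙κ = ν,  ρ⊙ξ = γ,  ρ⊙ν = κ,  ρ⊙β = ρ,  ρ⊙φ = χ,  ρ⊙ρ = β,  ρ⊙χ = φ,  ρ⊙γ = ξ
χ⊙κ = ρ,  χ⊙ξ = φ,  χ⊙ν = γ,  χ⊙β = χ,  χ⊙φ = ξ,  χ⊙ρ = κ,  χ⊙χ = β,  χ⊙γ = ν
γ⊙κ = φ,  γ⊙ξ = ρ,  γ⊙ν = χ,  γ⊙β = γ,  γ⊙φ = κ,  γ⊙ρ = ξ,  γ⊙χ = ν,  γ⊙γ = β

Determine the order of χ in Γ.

2

The identity element is β (its row matches the header).
χ^1 = χ
χ^2 = χ ⊙ χ = β
The first power of χ equal to the identity is χ^2, so ord(χ) = 2.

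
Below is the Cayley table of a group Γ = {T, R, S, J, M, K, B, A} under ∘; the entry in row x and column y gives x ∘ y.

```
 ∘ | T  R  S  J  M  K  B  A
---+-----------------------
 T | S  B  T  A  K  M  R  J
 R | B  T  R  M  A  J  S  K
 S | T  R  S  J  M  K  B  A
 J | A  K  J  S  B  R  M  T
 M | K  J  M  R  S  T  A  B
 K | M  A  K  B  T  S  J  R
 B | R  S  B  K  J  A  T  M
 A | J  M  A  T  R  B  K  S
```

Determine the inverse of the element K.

K

First locate the identity: row S matches the header, so S is the identity.
Scan row K for S: K ∘ K = S. Hence K^(-1) = K.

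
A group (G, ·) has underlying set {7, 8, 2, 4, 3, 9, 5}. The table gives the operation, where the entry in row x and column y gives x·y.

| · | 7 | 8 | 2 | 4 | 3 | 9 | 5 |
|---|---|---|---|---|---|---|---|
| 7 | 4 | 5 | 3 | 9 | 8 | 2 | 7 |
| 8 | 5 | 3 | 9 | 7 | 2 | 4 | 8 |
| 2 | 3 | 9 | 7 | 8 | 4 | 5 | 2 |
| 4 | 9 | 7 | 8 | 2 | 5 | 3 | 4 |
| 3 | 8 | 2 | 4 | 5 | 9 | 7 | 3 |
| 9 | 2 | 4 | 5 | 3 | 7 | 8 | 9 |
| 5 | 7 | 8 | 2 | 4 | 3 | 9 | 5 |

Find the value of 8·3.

2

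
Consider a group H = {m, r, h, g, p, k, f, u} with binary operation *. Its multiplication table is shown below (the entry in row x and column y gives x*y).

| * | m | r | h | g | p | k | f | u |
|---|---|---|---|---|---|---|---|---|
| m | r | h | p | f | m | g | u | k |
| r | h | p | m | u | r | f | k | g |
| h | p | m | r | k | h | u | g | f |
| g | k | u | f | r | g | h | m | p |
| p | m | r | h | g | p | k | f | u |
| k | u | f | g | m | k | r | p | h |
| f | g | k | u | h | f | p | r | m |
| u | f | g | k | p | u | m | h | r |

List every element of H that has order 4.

{f, g, h, k, m, u}

Identity is p. Compute the order of each non-identity element by repeated multiplication:
  m: m → r → h → p  (order 4)
  r: r → p  (order 2)
  h: h → r → m → p  (order 4)
  g: g → r → u → p  (order 4)
  k: k → r → f → p  (order 4)
  f: f → r → k → p  (order 4)
  u: u → r → g → p  (order 4)
Elements of order 4: {f, g, h, k, m, u}.
(Structurally, H here is isomorphic to the quaternion group Q_8.)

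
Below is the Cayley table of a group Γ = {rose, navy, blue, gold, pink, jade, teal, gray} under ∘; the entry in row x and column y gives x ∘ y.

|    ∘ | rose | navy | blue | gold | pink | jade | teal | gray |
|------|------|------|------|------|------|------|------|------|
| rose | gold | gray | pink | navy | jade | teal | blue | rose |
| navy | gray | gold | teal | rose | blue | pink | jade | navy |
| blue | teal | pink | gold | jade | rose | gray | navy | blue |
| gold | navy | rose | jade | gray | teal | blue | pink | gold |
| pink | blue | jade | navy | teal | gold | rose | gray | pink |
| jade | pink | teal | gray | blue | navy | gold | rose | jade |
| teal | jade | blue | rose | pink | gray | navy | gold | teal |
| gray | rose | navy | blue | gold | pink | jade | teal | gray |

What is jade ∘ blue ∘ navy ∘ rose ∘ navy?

navy

jade ∘ blue = gray
gray ∘ navy = navy
navy ∘ rose = gray
gray ∘ navy = navy
(Structurally, Γ here is isomorphic to the quaternion group Q_8.)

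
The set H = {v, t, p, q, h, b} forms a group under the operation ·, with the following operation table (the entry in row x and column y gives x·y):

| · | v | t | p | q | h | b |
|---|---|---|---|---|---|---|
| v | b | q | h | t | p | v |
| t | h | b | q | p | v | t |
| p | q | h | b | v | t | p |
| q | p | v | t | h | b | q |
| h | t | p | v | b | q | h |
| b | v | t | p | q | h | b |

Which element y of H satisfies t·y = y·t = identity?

First locate the identity: row b matches the header, so b is the identity.
Scan row t for b: t·t = b. Hence t^(-1) = t.

t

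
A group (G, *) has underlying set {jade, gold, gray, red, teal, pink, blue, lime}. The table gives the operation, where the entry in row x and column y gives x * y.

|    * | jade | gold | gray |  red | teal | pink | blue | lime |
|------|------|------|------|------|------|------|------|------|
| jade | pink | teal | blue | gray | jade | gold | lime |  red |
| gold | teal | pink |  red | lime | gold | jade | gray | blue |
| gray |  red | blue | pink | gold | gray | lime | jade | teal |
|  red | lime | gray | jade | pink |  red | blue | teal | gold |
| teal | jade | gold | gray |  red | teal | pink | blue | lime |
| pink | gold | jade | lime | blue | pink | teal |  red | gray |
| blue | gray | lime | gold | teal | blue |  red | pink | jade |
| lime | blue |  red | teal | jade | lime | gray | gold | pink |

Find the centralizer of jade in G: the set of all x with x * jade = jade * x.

Compare row jade with column jade entry by entry.
pink * jade = gold = jade * pink, so pink commutes with jade.
lime * jade = blue but jade * lime = red, so lime does not.
Collecting the elements that commute with jade: C(jade) = {gold, jade, pink, teal}.

{gold, jade, pink, teal}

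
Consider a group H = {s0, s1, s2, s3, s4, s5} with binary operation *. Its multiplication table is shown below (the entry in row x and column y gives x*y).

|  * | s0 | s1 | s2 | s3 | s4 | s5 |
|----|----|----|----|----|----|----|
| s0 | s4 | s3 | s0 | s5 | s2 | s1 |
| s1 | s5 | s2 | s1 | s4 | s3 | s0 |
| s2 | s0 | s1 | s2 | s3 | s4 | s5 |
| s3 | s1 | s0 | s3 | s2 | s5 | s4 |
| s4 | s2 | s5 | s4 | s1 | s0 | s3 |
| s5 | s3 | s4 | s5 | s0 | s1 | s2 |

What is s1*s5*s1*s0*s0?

s1*s5 = s0
s0*s1 = s3
s3*s0 = s1
s1*s0 = s5

s5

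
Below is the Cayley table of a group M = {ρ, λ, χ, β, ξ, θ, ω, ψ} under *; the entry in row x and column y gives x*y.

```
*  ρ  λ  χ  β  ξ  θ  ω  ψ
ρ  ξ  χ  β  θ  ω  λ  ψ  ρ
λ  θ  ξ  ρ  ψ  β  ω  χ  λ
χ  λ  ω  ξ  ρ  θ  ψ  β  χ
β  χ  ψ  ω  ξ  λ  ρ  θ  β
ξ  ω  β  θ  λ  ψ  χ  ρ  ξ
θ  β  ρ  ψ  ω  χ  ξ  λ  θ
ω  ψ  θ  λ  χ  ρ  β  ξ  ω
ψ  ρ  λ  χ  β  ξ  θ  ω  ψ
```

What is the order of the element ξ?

2

The identity element is ψ (its row matches the header).
ξ^1 = ξ
ξ^2 = ξ*ξ = ψ
The first power of ξ equal to the identity is ξ^2, so ord(ξ) = 2.
(Structurally, M here is isomorphic to the quaternion group Q_8.)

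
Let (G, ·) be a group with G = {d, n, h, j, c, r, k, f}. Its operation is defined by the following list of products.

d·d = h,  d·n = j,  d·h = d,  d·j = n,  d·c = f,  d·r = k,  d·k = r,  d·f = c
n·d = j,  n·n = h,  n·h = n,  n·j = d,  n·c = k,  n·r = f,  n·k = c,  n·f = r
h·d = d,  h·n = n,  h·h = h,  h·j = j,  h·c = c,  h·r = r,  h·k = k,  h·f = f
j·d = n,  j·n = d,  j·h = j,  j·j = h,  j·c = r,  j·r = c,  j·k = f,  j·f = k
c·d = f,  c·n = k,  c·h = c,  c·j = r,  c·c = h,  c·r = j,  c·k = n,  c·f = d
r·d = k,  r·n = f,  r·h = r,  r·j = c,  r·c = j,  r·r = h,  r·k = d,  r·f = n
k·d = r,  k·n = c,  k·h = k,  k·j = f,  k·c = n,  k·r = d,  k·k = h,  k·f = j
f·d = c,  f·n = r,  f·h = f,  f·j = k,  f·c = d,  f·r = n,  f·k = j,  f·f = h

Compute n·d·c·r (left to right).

n·d = j
j·c = r
r·r = h

h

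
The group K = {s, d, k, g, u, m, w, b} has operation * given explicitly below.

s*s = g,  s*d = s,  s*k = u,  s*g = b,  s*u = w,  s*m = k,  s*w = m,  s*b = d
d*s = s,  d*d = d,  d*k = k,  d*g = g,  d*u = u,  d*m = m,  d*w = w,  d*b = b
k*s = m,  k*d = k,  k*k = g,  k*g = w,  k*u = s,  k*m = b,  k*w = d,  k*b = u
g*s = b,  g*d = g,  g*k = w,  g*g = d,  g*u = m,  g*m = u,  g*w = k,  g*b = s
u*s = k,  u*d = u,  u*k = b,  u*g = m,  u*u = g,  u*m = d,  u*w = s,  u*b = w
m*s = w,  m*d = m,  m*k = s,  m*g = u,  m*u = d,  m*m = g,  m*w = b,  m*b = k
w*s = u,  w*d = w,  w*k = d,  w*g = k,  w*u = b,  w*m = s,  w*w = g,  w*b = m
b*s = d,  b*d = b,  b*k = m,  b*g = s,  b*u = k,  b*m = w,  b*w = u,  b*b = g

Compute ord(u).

4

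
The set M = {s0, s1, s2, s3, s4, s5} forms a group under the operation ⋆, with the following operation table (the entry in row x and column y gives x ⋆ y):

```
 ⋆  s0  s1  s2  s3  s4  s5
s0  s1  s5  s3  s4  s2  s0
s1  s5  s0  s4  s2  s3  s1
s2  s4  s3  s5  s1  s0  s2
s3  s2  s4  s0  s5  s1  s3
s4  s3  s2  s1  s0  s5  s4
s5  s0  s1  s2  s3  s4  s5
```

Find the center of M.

An element z is central iff its row equals its column in the table.
For s1: s1 ⋆ s2 = s4 ≠ s3 = s2 ⋆ s1, so s1 ∉ Z.
Checking each element this way leaves Z(M) = {s5}.

{s5}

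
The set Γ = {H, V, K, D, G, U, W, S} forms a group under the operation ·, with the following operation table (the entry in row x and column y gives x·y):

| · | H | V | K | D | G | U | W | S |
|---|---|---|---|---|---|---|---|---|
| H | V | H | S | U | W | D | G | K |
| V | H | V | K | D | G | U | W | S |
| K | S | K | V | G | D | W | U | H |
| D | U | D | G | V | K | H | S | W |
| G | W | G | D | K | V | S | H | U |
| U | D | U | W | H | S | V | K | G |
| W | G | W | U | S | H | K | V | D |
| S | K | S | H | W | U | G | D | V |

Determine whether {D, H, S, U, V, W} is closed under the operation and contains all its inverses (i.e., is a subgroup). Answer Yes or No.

No

H·S = K, which is not in {D, H, S, U, V, W}.
The subset is not closed under ·, so it is not a subgroup.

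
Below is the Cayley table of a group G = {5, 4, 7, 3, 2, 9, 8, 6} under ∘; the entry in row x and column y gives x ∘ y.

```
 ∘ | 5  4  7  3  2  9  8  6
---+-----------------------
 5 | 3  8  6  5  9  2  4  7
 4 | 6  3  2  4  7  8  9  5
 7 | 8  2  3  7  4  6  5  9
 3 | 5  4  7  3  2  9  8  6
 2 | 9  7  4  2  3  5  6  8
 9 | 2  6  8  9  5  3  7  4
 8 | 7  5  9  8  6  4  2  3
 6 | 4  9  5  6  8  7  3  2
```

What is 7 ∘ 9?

6

Read row 7, column 9: 7 ∘ 9 = 6.
(Structurally, G here is isomorphic to the dihedral group D_4.)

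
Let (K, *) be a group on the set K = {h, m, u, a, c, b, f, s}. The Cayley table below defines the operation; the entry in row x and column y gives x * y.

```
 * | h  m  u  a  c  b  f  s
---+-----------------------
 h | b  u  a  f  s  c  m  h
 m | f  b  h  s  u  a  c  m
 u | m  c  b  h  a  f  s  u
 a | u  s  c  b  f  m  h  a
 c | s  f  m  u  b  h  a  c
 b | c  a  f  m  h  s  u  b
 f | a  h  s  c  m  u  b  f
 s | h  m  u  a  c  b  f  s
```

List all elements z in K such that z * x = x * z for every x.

An element z is central iff its row equals its column in the table.
For h: h * m = u ≠ f = m * h, so h ∉ Z.
Checking each element this way leaves Z(K) = {b, s}.

{b, s}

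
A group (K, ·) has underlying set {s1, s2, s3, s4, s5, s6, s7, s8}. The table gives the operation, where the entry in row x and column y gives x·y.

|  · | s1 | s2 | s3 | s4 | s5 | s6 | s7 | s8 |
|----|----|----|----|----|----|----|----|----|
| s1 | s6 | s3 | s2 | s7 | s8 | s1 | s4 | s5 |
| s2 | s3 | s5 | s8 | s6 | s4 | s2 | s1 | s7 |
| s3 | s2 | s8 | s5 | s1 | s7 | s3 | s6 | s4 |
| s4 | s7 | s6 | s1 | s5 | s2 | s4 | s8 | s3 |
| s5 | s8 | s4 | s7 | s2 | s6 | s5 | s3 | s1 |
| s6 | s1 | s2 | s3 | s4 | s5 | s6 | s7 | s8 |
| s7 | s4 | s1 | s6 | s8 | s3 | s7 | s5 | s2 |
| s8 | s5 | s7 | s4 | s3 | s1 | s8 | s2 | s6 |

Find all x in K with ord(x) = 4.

{s2, s3, s4, s7}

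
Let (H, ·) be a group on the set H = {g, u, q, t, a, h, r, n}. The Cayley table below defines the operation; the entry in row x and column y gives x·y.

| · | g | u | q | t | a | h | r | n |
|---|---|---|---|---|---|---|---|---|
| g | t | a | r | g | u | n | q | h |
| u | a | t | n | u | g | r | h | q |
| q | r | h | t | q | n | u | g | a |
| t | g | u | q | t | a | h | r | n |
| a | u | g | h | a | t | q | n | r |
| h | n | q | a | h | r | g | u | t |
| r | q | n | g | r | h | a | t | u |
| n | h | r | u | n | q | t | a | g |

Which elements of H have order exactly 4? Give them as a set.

Identity is t. Compute the order of each non-identity element by repeated multiplication:
  g: g → t  (order 2)
  u: u → t  (order 2)
  q: q → t  (order 2)
  a: a → t  (order 2)
  h: h → g → n → t  (order 4)
  r: r → t  (order 2)
  n: n → g → h → t  (order 4)
Elements of order 4: {h, n}.
(Structurally, H here is isomorphic to the dihedral group D_4.)

{h, n}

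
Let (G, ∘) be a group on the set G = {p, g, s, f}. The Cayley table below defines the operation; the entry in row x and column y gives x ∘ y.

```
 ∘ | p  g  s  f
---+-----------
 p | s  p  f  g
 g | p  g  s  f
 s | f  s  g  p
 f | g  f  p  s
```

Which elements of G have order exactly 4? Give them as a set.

Identity is g. Compute the order of each non-identity element by repeated multiplication:
  p: p → s → f → g  (order 4)
  s: s → g  (order 2)
  f: f → s → p → g  (order 4)
Elements of order 4: {f, p}.

{f, p}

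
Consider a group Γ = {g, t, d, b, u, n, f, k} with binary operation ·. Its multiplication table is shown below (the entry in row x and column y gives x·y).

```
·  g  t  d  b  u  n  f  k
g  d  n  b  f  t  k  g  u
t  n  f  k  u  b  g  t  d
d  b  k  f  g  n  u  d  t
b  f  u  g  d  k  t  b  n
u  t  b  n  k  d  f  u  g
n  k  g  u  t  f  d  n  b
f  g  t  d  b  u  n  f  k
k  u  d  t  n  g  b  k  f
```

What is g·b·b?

g·b = f
f·b = b

b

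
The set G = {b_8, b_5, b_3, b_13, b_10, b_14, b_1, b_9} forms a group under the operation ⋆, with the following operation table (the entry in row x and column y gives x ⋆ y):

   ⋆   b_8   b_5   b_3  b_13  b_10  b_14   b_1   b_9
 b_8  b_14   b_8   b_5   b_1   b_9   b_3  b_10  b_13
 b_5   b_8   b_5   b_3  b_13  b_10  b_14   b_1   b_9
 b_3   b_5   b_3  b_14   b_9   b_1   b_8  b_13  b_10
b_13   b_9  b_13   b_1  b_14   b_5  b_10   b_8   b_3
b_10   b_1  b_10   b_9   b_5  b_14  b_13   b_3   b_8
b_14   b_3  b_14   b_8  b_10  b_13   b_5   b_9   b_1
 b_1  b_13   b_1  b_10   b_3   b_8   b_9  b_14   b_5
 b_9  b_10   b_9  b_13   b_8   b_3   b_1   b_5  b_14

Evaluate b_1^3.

b_9

b_1^1 = b_1
b_1^2 = b_1 ⋆ b_1 = b_14
b_1^3 = b_14 ⋆ b_1 = b_9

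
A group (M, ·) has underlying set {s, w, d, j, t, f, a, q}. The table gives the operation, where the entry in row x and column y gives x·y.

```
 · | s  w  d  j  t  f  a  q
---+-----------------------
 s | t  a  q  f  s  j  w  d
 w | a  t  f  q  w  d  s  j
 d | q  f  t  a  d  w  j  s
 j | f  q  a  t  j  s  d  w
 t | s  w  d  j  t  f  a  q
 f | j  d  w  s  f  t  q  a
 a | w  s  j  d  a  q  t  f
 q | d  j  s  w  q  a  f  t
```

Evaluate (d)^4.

d^1 = d
d^2 = d·d = t
d^3 = t·d = d
d^4 = d·d = t

t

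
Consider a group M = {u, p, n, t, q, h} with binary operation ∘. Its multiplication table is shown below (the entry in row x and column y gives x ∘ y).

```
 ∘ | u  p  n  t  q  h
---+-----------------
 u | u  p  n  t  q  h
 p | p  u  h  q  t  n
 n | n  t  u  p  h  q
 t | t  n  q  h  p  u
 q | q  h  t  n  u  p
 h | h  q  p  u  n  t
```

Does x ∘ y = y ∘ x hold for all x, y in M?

No

t ∘ q = p but q ∘ t = n.
Since t and q do not commute, M is not abelian.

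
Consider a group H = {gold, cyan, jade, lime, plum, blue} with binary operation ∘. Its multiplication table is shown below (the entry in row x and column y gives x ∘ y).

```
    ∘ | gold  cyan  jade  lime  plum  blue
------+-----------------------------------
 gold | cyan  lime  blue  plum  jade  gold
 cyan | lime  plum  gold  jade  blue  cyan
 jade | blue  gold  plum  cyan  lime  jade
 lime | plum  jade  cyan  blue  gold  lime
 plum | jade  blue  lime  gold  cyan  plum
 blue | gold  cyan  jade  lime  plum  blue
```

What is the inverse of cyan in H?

plum

First locate the identity: row blue matches the header, so blue is the identity.
Scan row cyan for blue: cyan ∘ plum = blue. Hence cyan^(-1) = plum.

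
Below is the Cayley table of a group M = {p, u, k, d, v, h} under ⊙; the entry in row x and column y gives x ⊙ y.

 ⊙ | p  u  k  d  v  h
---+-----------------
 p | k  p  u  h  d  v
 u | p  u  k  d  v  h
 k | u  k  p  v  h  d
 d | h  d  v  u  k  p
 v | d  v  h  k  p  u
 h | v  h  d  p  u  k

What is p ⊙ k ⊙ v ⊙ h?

u

p ⊙ k = u
u ⊙ v = v
v ⊙ h = u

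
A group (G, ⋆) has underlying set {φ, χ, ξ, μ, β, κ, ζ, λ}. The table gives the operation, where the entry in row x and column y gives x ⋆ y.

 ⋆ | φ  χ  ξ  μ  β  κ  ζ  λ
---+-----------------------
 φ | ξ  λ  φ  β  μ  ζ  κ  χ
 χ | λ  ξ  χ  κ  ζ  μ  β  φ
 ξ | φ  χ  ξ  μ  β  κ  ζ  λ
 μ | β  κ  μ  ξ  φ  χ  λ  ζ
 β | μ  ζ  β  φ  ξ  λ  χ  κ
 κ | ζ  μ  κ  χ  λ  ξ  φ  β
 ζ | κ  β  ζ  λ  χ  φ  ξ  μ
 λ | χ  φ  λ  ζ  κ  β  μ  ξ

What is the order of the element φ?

2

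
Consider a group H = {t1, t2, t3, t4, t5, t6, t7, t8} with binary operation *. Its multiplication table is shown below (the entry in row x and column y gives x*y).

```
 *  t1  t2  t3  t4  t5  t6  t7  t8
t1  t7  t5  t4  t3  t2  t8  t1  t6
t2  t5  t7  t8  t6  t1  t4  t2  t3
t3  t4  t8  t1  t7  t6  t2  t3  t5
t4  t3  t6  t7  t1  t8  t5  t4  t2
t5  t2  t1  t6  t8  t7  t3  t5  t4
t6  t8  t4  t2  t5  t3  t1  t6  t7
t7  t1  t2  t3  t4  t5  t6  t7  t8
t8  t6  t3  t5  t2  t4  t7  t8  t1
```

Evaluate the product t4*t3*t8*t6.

t4*t3 = t7
t7*t8 = t8
t8*t6 = t7

t7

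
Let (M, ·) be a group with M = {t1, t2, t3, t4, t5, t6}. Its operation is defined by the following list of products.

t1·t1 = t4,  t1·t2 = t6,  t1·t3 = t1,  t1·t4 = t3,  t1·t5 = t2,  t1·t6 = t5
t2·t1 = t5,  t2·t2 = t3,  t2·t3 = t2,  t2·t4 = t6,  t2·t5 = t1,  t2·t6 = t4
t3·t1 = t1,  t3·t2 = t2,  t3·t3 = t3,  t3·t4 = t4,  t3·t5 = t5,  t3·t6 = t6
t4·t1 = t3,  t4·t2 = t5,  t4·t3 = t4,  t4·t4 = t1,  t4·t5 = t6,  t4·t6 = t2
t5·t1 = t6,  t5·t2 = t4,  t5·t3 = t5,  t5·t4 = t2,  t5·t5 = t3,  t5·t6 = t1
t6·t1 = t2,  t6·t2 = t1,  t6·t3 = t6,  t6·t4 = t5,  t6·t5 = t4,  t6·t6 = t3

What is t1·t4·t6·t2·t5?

t1·t4 = t3
t3·t6 = t6
t6·t2 = t1
t1·t5 = t2

t2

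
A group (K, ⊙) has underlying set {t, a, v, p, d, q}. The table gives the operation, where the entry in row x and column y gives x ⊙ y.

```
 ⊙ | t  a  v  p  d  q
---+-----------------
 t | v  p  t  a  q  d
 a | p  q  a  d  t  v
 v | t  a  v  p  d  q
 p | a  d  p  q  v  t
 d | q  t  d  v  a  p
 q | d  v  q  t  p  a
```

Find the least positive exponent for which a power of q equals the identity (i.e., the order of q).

3

The identity element is v (its row matches the header).
q^1 = q
q^2 = q ⊙ q = a
q^3 = a ⊙ q = v
The first power of q equal to the identity is q^3, so ord(q) = 3.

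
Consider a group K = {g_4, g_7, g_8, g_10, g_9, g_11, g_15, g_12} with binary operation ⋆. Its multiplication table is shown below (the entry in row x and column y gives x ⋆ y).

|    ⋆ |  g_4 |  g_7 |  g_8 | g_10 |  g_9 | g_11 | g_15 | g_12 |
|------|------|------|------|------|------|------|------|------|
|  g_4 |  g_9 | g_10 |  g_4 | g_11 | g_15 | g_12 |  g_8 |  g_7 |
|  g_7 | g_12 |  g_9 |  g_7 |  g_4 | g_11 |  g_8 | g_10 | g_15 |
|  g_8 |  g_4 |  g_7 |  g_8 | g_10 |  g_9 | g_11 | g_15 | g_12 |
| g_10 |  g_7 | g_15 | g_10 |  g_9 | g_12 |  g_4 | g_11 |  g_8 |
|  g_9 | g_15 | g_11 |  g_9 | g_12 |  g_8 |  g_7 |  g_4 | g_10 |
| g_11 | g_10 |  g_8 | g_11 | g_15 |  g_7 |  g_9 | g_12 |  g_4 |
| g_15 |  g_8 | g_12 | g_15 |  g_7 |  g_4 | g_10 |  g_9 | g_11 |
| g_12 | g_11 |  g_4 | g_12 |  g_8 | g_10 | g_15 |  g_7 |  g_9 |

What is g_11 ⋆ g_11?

g_9

Read row g_11, column g_11: g_11 ⋆ g_11 = g_9.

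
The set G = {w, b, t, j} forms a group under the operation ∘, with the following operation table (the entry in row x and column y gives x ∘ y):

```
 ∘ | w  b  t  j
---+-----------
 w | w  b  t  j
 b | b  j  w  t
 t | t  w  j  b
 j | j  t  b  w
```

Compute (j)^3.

j

j^1 = j
j^2 = j ∘ j = w
j^3 = w ∘ j = j
(Structurally, G here is isomorphic to the cyclic group Z_4.)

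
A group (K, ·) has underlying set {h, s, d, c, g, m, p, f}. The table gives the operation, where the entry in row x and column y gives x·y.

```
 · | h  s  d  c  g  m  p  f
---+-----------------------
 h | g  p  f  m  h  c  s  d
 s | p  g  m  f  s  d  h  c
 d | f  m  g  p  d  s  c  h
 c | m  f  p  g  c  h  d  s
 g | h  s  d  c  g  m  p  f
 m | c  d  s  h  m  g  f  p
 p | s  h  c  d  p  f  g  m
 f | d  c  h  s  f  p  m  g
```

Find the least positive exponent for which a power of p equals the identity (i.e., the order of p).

2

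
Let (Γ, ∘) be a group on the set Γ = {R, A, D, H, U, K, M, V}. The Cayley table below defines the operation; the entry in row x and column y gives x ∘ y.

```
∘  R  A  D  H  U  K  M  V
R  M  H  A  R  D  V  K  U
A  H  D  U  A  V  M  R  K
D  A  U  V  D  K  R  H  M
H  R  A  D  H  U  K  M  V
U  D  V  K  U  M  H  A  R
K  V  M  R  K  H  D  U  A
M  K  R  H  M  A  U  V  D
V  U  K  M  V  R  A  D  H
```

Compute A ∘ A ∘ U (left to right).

A ∘ A = D
D ∘ U = K

K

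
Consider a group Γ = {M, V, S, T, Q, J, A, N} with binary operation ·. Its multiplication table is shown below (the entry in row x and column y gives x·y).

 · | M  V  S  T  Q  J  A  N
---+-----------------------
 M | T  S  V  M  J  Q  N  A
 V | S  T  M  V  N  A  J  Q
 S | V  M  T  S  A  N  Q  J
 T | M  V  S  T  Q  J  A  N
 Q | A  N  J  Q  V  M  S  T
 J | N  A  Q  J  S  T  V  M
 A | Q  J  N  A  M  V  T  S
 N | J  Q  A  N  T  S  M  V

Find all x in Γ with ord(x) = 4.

Identity is T. Compute the order of each non-identity element by repeated multiplication:
  M: M → T  (order 2)
  V: V → T  (order 2)
  S: S → T  (order 2)
  Q: Q → V → N → T  (order 4)
  J: J → T  (order 2)
  A: A → T  (order 2)
  N: N → V → Q → T  (order 4)
Elements of order 4: {N, Q}.

{N, Q}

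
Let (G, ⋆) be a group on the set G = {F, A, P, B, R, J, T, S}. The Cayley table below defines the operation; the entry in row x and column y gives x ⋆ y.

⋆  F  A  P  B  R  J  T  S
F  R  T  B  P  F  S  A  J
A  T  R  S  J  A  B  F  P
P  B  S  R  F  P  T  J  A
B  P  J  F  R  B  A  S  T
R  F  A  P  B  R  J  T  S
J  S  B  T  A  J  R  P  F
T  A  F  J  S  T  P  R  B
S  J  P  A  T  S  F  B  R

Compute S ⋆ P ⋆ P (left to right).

S ⋆ P = A
A ⋆ P = S

S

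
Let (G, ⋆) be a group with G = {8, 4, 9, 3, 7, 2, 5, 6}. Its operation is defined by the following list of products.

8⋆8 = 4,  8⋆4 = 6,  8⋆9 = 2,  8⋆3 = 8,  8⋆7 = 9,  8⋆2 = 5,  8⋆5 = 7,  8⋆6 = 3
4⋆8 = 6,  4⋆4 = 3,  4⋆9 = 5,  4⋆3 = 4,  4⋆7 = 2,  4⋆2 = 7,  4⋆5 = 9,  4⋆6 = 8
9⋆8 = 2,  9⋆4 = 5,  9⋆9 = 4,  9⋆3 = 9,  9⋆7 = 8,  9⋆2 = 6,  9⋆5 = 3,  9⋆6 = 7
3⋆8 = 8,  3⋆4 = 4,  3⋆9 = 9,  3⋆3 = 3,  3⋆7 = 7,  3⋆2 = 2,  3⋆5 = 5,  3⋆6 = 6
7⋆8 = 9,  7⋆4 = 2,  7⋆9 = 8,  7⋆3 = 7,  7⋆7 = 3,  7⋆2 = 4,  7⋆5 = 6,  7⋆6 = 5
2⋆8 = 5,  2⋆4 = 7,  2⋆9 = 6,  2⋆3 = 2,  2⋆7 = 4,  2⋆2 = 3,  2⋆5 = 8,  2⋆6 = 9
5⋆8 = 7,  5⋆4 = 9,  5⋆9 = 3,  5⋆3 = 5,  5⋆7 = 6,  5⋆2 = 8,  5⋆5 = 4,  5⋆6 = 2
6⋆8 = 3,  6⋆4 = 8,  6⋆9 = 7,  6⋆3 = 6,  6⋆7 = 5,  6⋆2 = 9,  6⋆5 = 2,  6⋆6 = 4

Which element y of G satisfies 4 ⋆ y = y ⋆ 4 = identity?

First locate the identity: row 3 matches the header, so 3 is the identity.
Scan row 4 for 3: 4 ⋆ 4 = 3. Hence 4^(-1) = 4.

4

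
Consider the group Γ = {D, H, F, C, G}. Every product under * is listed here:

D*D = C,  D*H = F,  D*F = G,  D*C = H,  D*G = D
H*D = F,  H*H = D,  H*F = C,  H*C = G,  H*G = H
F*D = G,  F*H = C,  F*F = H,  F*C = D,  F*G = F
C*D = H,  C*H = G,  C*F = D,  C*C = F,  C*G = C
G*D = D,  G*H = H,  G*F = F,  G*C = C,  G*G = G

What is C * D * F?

C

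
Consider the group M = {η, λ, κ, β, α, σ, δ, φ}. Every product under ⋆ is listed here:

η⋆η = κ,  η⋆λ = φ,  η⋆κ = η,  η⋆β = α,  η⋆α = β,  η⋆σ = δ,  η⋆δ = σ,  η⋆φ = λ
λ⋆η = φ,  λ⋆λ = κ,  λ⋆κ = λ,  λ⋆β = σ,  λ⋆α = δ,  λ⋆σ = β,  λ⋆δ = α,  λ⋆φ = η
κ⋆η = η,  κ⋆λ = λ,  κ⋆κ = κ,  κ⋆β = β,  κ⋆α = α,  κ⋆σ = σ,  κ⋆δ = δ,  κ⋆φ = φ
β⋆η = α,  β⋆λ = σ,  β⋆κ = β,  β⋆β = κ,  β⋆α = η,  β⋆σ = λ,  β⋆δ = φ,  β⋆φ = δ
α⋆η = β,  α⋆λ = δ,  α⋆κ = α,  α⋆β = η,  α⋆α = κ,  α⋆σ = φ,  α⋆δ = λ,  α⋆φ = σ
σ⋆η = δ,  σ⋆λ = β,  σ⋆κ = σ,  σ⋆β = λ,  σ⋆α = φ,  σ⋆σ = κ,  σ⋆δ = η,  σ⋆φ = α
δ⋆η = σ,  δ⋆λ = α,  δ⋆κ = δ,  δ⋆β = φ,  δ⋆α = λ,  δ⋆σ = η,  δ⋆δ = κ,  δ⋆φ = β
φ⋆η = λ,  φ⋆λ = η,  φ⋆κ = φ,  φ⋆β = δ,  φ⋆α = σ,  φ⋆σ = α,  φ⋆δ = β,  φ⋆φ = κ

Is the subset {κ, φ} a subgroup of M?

Yes

{κ, φ} contains the identity κ.
Checking products: every product of two elements of {κ, φ} (read from the table) lies in {κ, φ}, so the set is closed.
In a finite group, a nonempty closed subset is a subgroup. So {κ, φ} ≤ M.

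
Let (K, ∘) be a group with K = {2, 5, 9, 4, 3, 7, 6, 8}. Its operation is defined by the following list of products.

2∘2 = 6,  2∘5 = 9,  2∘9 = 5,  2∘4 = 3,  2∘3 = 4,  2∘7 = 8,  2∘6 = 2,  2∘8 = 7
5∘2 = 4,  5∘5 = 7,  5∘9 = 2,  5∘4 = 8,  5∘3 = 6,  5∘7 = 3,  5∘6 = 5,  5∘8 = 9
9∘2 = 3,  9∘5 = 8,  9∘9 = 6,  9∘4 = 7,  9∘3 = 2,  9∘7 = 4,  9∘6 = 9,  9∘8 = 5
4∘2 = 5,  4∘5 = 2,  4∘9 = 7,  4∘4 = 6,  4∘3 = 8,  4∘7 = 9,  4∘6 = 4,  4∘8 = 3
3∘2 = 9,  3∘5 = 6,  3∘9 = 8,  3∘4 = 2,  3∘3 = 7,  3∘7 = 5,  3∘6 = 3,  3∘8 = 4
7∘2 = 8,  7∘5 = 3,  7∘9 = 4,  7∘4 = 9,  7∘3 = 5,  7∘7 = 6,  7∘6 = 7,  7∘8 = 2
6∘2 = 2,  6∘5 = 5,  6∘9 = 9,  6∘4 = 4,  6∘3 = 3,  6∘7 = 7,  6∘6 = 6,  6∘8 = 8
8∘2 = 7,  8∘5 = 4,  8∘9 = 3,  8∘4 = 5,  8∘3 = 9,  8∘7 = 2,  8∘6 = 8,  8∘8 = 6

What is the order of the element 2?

The identity element is 6 (its row matches the header).
2^1 = 2
2^2 = 2 ∘ 2 = 6
The first power of 2 equal to the identity is 2^2, so ord(2) = 2.

2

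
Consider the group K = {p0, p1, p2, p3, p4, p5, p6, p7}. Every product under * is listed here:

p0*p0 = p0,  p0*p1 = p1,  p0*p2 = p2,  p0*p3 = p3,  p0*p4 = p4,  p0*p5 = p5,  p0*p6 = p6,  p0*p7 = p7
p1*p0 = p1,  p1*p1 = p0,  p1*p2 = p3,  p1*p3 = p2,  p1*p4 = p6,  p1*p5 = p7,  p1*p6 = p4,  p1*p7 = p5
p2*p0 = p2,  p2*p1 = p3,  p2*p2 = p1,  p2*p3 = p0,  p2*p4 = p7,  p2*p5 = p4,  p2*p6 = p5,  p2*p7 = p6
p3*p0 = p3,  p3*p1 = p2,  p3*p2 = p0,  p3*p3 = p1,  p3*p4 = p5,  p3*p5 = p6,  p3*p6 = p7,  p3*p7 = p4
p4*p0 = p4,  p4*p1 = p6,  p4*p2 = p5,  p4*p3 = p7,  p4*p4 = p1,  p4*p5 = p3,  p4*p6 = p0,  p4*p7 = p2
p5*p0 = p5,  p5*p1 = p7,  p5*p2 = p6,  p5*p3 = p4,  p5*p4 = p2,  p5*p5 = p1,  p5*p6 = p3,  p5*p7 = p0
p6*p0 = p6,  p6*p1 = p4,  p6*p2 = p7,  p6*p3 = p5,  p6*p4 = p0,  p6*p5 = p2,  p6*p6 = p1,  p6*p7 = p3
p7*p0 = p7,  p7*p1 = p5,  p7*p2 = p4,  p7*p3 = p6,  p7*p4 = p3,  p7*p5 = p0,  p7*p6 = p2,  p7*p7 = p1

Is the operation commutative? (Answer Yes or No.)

p2*p6 = p5 but p6*p2 = p7.
Since p2 and p6 do not commute, K is not abelian.

No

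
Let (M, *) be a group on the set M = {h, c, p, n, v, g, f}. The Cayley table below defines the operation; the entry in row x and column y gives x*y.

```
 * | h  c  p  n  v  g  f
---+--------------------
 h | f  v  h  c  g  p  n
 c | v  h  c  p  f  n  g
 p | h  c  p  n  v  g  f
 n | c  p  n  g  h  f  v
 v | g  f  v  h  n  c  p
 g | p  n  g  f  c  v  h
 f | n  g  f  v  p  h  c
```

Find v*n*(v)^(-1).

The identity is p. In row v, the entry p sits in column f, so v^(-1) = f.
v*n = h
h*f = n
(Structurally, M here is isomorphic to the cyclic group Z_7.)

n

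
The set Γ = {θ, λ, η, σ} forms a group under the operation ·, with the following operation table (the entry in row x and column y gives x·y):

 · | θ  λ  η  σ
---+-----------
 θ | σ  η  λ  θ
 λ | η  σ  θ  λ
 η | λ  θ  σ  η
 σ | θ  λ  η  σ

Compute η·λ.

θ

Read row η, column λ: η·λ = θ.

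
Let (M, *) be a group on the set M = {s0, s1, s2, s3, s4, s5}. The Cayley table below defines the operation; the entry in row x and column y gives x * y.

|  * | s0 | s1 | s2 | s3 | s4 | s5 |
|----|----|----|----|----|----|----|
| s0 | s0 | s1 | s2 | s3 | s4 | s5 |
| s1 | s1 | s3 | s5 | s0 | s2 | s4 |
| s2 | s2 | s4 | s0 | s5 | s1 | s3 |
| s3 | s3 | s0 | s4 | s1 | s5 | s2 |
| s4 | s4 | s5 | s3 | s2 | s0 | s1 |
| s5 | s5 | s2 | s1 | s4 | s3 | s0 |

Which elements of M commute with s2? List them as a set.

{s0, s2}

Compare row s2 with column s2 entry by entry.
s5 * s2 = s1 but s2 * s5 = s3, so s5 does not.
Collecting the elements that commute with s2: C(s2) = {s0, s2}.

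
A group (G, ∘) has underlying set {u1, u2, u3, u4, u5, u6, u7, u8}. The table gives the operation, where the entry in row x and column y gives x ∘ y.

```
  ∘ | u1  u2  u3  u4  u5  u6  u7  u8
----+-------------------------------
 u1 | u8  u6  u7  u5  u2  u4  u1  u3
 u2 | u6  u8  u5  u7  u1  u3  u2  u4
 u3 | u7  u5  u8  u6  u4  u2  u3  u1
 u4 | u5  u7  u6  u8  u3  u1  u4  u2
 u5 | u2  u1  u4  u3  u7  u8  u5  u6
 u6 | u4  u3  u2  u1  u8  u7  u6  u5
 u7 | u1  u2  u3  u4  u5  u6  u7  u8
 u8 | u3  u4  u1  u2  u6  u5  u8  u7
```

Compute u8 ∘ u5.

u6

Read row u8, column u5: u8 ∘ u5 = u6.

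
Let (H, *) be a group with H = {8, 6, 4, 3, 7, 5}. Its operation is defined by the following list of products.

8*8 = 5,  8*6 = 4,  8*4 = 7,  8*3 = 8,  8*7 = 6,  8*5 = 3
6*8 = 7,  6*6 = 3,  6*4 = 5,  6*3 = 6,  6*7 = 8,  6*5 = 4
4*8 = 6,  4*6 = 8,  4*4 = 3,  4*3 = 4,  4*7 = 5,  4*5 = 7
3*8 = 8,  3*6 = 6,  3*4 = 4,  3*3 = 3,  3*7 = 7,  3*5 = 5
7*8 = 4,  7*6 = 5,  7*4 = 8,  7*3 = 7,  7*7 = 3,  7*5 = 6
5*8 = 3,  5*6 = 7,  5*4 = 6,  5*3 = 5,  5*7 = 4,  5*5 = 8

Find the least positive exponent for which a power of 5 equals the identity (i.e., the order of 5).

The identity element is 3 (its row matches the header).
5^1 = 5
5^2 = 5 * 5 = 8
5^3 = 8 * 5 = 3
The first power of 5 equal to the identity is 5^3, so ord(5) = 3.

3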